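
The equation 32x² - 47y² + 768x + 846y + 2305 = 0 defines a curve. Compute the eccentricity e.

e = √158/8

Rearranging, 32(x² + 24x) -47(y² - 18y) = -2305.
Complete the square: 32(x + 12)² -47(y - 9)² = -2305 + 4608 - 3807 = -1504
Divide by -1504: (y - 9)²/32 - (x + 12)²/47 = 1
Hyperbola, center (-12, 9), transverse axis vertical; a² = 32, b² = 47.
c² = a² + b² = 79, so c = √79.
e = c/a = √79/4√2 = √158/8.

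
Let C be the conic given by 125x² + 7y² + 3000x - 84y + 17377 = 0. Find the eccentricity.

125(x² + 24x) + 7(y² - 12y) = -17377
125(x + 12)² + 7(y - 6)² = -17377 + 18000 + 252 = 875
Divide through by 875 to get (x + 12)²/7 + (y - 6)²/125 = 1.
Ellipse, center (-12, 6), major axis vertical; a² = 125, b² = 7.
c² = a² - b² = 118, so c = √118.
e = c/a = √118/5√5 = √590/25.

e = √590/25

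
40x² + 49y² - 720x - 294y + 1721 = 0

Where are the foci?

(6, 3) and (12, 3)

Collect terms: 40(x² - 18x) + 49(y² - 6y) = -1721
Complete the square: 40(x - 9)² + 49(y - 3)² = -1721 + 3240 + 441 = 1960
Divide by 1960: (x - 9)²/49 + (y - 3)²/40 = 1
Ellipse, center (9, 3), major axis horizontal; a² = 49, b² = 40.
c² = a² - b² = 49 - 40 = 9, so c = 3.
Foci lie on the horizontal axis through the center: (h ± c, k).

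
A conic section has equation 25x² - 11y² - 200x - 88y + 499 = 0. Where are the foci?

Collect terms: 25(x² - 8x) -11(y² + 8y) = -499
Completing the square gives 25(x - 4)² -11(y + 4)² = -499 + 400 - 176 = -275.
Divide through by -275 to get (y + 4)²/25 - (x - 4)²/11 = 1.
Hyperbola, center (4, -4), transverse axis vertical; a² = 25, b² = 11.
c² = a² + b² = 25 + 11 = 36, so c = 6.
Foci lie on the vertical axis through the center: (h, k ± c).

(4, -10) and (4, 2)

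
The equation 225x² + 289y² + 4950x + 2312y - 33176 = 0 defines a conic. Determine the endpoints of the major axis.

Group the x- and y-terms: 225(x² + 22x) + 289(y² + 8y) = 33176
225(x + 11)² + 289(y + 4)² = 33176 + 27225 + 4624 = 65025
Divide through by 65025 to get (x + 11)²/289 + (y + 4)²/225 = 1.
Ellipse, center (-11, -4), major axis horizontal; a² = 289, b² = 225.
a = 17. Vertices at (h ± a, k).

(-28, -4) and (6, -4)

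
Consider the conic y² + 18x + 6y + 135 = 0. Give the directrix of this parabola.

Only y is squared. Complete the square in y: (y + 3)² = -18(x + 7).
Vertex (-7, -3); 4p = -18 so p = -9/2. Opens left.
Directrix is the vertical line x = h − p = -7 − (-9/2) = -5/2.

x = -5/2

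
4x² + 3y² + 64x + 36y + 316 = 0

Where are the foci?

(-8, -8) and (-8, -4)

Collect terms: 4(x² + 16x) + 3(y² + 12y) = -316
Completing the square gives 4(x + 8)² + 3(y + 6)² = -316 + 256 + 108 = 48.
Divide through by 48 to get (x + 8)²/12 + (y + 6)²/16 = 1.
Ellipse, center (-8, -6), major axis vertical; a² = 16, b² = 12.
c² = a² - b² = 16 - 12 = 4, so c = 2.
Foci lie on the vertical axis through the center: (h, k ± c).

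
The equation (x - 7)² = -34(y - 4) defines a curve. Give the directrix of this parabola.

Vertex (7, 4); 4p = -34 so p = -17/2. Opens down.
Directrix is the horizontal line y = k − p = 4 − (-17/2) = 25/2.

y = 25/2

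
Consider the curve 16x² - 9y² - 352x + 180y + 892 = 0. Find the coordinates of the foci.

Collect terms: 16(x² - 22x) -9(y² - 20y) = -892
Complete the square: 16(x - 11)² -9(y - 10)² = -892 + 1936 - 900 = 144
Divide by 144: (x - 11)²/9 - (y - 10)²/16 = 1
Hyperbola, center (11, 10), transverse axis horizontal; a² = 9, b² = 16.
c² = a² + b² = 9 + 16 = 25, so c = 5.
Foci lie on the horizontal axis through the center: (h ± c, k).

(6, 10) and (16, 10)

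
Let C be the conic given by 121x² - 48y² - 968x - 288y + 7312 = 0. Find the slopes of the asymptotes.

Collect terms: 121(x² - 8x) -48(y² + 6y) = -7312
Complete the square in x and y: 121(x - 4)² -48(y + 3)² = -7312 + 1936 - 432 = -5808
Dividing both sides by -5808: (y + 3)²/121 - (x - 4)²/48 = 1
Hyperbola, center (4, -3), transverse axis vertical; a² = 121, b² = 48.
For a vertical hyperbola the asymptotes have slope ±a/b.
Here that is ±11/4√3 = ±11√3/12.

11√3/12 and -11√3/12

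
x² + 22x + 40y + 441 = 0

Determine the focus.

(-11, -18)

Only x is squared. Complete the square in x: (x + 11)² = -40(y + 8).
Vertex (-11, -8); 4p = -40 so p = -10. Opens down.
Focus is p units from the vertex along the axis: (h, k + p).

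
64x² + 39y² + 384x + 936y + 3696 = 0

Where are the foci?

(-3, -17) and (-3, -7)

Rearranging, 64(x² + 6x) + 39(y² + 24y) = -3696.
Complete the square in x and y: 64(x + 3)² + 39(y + 12)² = -3696 + 576 + 5616 = 2496
Dividing both sides by 2496: (x + 3)²/39 + (y + 12)²/64 = 1
Ellipse, center (-3, -12), major axis vertical; a² = 64, b² = 39.
c² = a² - b² = 64 - 39 = 25, so c = 5.
Foci lie on the vertical axis through the center: (h, k ± c).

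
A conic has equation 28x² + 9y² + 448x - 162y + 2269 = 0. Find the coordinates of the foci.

28(x² + 16x) + 9(y² - 18y) = -2269
Complete the square in x and y: 28(x + 8)² + 9(y - 9)² = -2269 + 1792 + 729 = 252
Divide by 252: (x + 8)²/9 + (y - 9)²/28 = 1
Ellipse, center (-8, 9), major axis vertical; a² = 28, b² = 9.
c² = a² - b² = 28 - 9 = 19, so c = √19.
Foci lie on the vertical axis through the center: (h, k ± c).

(-8, 9 - √19) and (-8, 9 + √19)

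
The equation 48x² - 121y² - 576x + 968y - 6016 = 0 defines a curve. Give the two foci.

(-7, 4) and (19, 4)

Group the x- and y-terms: 48(x² - 12x) -121(y² - 8y) = 6016
Completing the square gives 48(x - 6)² -121(y - 4)² = 6016 + 1728 - 1936 = 5808.
Divide through by 5808 to get (x - 6)²/121 - (y - 4)²/48 = 1.
Hyperbola, center (6, 4), transverse axis horizontal; a² = 121, b² = 48.
c² = a² + b² = 121 + 48 = 169, so c = 13.
Foci lie on the horizontal axis through the center: (h ± c, k).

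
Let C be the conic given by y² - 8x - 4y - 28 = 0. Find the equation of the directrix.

Only y is squared. Complete the square in y: (y - 2)² = 8(x + 4).
Vertex (-4, 2); 4p = 8 so p = 2. Opens right.
Directrix is the vertical line x = h − p = -4 − (2) = -6.

x = -6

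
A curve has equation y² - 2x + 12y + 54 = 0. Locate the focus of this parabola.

Only y is squared. Complete the square in y: (y + 6)² = 2(x - 9).
Vertex (9, -6); 4p = 2 so p = 1/2. Opens right.
Focus is p units from the vertex along the axis: (h + p, k).

(19/2, -6)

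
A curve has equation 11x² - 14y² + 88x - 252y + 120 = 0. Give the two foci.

(-4, -9 - 5√7) and (-4, -9 + 5√7)

Collect terms: 11(x² + 8x) -14(y² + 18y) = -120
Completing the square gives 11(x + 4)² -14(y + 9)² = -120 + 176 - 1134 = -1078.
Dividing both sides by -1078: (y + 9)²/77 - (x + 4)²/98 = 1
Hyperbola, center (-4, -9), transverse axis vertical; a² = 77, b² = 98.
c² = a² + b² = 77 + 98 = 175, so c = 5√7.
Foci lie on the vertical axis through the center: (h, k ± c).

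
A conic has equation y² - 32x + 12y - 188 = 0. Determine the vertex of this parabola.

(-7, -6)

Only y is squared. Complete the square in y: (y + 6)² = 32(x + 7).
Vertex (-7, -6); 4p = 32 so p = 8. Opens right.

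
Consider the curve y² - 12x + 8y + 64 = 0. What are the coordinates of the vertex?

Only y is squared. Complete the square in y: (y + 4)² = 12(x - 4).
Vertex (4, -4); 4p = 12 so p = 3. Opens right.

(4, -4)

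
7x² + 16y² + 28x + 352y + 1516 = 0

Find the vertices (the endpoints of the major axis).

Rearranging, 7(x² + 4x) + 16(y² + 22y) = -1516.
Complete the square: 7(x + 2)² + 16(y + 11)² = -1516 + 28 + 1936 = 448
Divide by 448: (x + 2)²/64 + (y + 11)²/28 = 1
Ellipse, center (-2, -11), major axis horizontal; a² = 64, b² = 28.
a = 8. Vertices at (h ± a, k).

(-10, -11) and (6, -11)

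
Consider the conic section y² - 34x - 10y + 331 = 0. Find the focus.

(35/2, 5)

Only y is squared. Complete the square in y: (y - 5)² = 34(x - 9).
Vertex (9, 5); 4p = 34 so p = 17/2. Opens right.
Focus is p units from the vertex along the axis: (h + p, k).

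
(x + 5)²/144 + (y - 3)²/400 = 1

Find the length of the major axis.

Center (-5, 3). The larger denominator 400 sits under the y-term, so the major axis is vertical; a² = 400, b² = 144.
a² = 400 so a = 20; the major axis has length 2a = 40.

40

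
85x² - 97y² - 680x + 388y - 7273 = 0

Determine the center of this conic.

(4, 2)

Rearranging, 85(x² - 8x) -97(y² - 4y) = 7273.
Completing the square gives 85(x - 4)² -97(y - 2)² = 7273 + 1360 - 388 = 8245.
Dividing both sides by 8245: (x - 4)²/97 - (y - 2)²/85 = 1
Hyperbola with center (4, 2).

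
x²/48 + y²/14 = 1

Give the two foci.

(0 - √34, 0) and (0 + √34, 0)

Center (0, 0). The larger denominator 48 sits under the x-term, so the major axis is horizontal; a² = 48, b² = 14.
c² = a² - b² = 48 - 14 = 34, so c = √34.
Foci lie on the horizontal axis through the center: (h ± c, k).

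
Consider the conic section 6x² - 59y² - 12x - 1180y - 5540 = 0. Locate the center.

6(x² - 2x) -59(y² + 20y) = 5540
Completing the square gives 6(x - 1)² -59(y + 10)² = 5540 + 6 - 5900 = -354.
Divide by -354: (y + 10)²/6 - (x - 1)²/59 = 1
Hyperbola with center (1, -10).

(1, -10)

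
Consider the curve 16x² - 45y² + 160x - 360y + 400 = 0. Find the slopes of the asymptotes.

Collect terms: 16(x² + 10x) -45(y² + 8y) = -400
Completing the square gives 16(x + 5)² -45(y + 4)² = -400 + 400 - 720 = -720.
Divide through by -720 to get (y + 4)²/16 - (x + 5)²/45 = 1.
Hyperbola, center (-5, -4), transverse axis vertical; a² = 16, b² = 45.
For a vertical hyperbola the asymptotes have slope ±a/b.
Here that is ±4/3√5 = ±4√5/15.

4√5/15 and -4√5/15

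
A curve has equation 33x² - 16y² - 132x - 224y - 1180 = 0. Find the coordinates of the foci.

Rearranging, 33(x² - 4x) -16(y² + 14y) = 1180.
33(x - 2)² -16(y + 7)² = 1180 + 132 - 784 = 528
Divide by 528: (x - 2)²/16 - (y + 7)²/33 = 1
Hyperbola, center (2, -7), transverse axis horizontal; a² = 16, b² = 33.
c² = a² + b² = 16 + 33 = 49, so c = 7.
Foci lie on the horizontal axis through the center: (h ± c, k).

(-5, -7) and (9, -7)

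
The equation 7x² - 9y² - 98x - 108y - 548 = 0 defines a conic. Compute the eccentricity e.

Rearranging, 7(x² - 14x) -9(y² + 12y) = 548.
Complete the square: 7(x - 7)² -9(y + 6)² = 548 + 343 - 324 = 567
Divide through by 567 to get (x - 7)²/81 - (y + 6)²/63 = 1.
Hyperbola, center (7, -6), transverse axis horizontal; a² = 81, b² = 63.
c² = a² + b² = 144, so c = 12.
e = c/a = 12/9 = 4/3.

e = 4/3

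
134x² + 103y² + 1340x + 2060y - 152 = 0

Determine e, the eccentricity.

Group: 134(x² + 10x) + 103(y² + 20y) = 152
Completing the square gives 134(x + 5)² + 103(y + 10)² = 152 + 3350 + 10300 = 13802.
Divide through by 13802 to get (x + 5)²/103 + (y + 10)²/134 = 1.
Ellipse, center (-5, -10), major axis vertical; a² = 134, b² = 103.
c² = a² - b² = 31, so c = √31.
e = c/a = √31/√134 = √4154/134.

e = √4154/134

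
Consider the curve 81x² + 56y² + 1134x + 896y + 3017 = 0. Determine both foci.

(-7, -13) and (-7, -3)

Rearranging, 81(x² + 14x) + 56(y² + 16y) = -3017.
Complete the square: 81(x + 7)² + 56(y + 8)² = -3017 + 3969 + 3584 = 4536
Divide through by 4536 to get (x + 7)²/56 + (y + 8)²/81 = 1.
Ellipse, center (-7, -8), major axis vertical; a² = 81, b² = 56.
c² = a² - b² = 81 - 56 = 25, so c = 5.
Foci lie on the vertical axis through the center: (h, k ± c).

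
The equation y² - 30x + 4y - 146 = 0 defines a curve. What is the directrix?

x = -25/2

Only y is squared. Complete the square in y: (y + 2)² = 30(x + 5).
Vertex (-5, -2); 4p = 30 so p = 15/2. Opens right.
Directrix is the vertical line x = h − p = -5 − (15/2) = -25/2.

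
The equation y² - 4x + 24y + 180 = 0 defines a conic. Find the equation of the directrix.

Only y is squared. Complete the square in y: (y + 12)² = 4(x - 9).
Vertex (9, -12); 4p = 4 so p = 1. Opens right.
Directrix is the vertical line x = h − p = 9 − (1) = 8.

x = 8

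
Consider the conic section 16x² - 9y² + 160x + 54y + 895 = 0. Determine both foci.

(-5, -7) and (-5, 13)

Collect terms: 16(x² + 10x) -9(y² - 6y) = -895
Complete the square: 16(x + 5)² -9(y - 3)² = -895 + 400 - 81 = -576
Dividing both sides by -576: (y - 3)²/64 - (x + 5)²/36 = 1
Hyperbola, center (-5, 3), transverse axis vertical; a² = 64, b² = 36.
c² = a² + b² = 64 + 36 = 100, so c = 10.
Foci lie on the vertical axis through the center: (h, k ± c).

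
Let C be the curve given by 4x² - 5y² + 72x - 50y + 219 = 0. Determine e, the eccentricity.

e = 3/2

4(x² + 18x) -5(y² + 10y) = -219
Completing the square gives 4(x + 9)² -5(y + 5)² = -219 + 324 - 125 = -20.
Dividing both sides by -20: (y + 5)²/4 - (x + 9)²/5 = 1
Hyperbola, center (-9, -5), transverse axis vertical; a² = 4, b² = 5.
c² = a² + b² = 9, so c = 3.
e = c/a = 3/2.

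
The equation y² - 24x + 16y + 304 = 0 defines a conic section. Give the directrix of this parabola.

Only y is squared. Complete the square in y: (y + 8)² = 24(x - 10).
Vertex (10, -8); 4p = 24 so p = 6. Opens right.
Directrix is the vertical line x = h − p = 10 − (6) = 4.

x = 4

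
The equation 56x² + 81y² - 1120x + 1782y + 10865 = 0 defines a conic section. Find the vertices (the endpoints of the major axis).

Rearranging, 56(x² - 20x) + 81(y² + 22y) = -10865.
Complete the square: 56(x - 10)² + 81(y + 11)² = -10865 + 5600 + 9801 = 4536
Divide through by 4536 to get (x - 10)²/81 + (y + 11)²/56 = 1.
Ellipse, center (10, -11), major axis horizontal; a² = 81, b² = 56.
a = 9. Vertices at (h ± a, k).

(1, -11) and (19, -11)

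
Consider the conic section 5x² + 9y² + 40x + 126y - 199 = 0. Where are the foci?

Collect terms: 5(x² + 8x) + 9(y² + 14y) = 199
Completing the square gives 5(x + 4)² + 9(y + 7)² = 199 + 80 + 441 = 720.
Divide by 720: (x + 4)²/144 + (y + 7)²/80 = 1
Ellipse, center (-4, -7), major axis horizontal; a² = 144, b² = 80.
c² = a² - b² = 144 - 80 = 64, so c = 8.
Foci lie on the horizontal axis through the center: (h ± c, k).

(-12, -7) and (4, -7)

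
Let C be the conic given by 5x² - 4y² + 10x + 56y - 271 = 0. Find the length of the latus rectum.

10

Group the x- and y-terms: 5(x² + 2x) -4(y² - 14y) = 271
5(x + 1)² -4(y - 7)² = 271 + 5 - 196 = 80
Divide by 80: (x + 1)²/16 - (y - 7)²/20 = 1
Hyperbola, center (-1, 7), transverse axis horizontal; a² = 16, b² = 20.
Latus rectum length = 2b²/a = 2·20/4 = 10.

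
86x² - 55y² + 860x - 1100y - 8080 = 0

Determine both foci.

(-5 - √141, -10) and (-5 + √141, -10)

Collect terms: 86(x² + 10x) -55(y² + 20y) = 8080
Complete the square in x and y: 86(x + 5)² -55(y + 10)² = 8080 + 2150 - 5500 = 4730
Dividing both sides by 4730: (x + 5)²/55 - (y + 10)²/86 = 1
Hyperbola, center (-5, -10), transverse axis horizontal; a² = 55, b² = 86.
c² = a² + b² = 55 + 86 = 141, so c = √141.
Foci lie on the horizontal axis through the center: (h ± c, k).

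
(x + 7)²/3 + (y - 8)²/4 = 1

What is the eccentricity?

Center (-7, 8). The larger denominator 4 sits under the y-term, so the major axis is vertical; a² = 4, b² = 3.
c² = a² - b² = 1, so c = 1.
e = c/a = 1/2.

e = 1/2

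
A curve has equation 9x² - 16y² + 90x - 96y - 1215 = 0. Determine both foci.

(-20, -3) and (10, -3)

Group: 9(x² + 10x) -16(y² + 6y) = 1215
Complete the square: 9(x + 5)² -16(y + 3)² = 1215 + 225 - 144 = 1296
Divide by 1296: (x + 5)²/144 - (y + 3)²/81 = 1
Hyperbola, center (-5, -3), transverse axis horizontal; a² = 144, b² = 81.
c² = a² + b² = 144 + 81 = 225, so c = 15.
Foci lie on the horizontal axis through the center: (h ± c, k).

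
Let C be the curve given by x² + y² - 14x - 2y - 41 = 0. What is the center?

(7, 1)

Group the x- and y-terms: (x² - 14x) + (y² - 2y) = 41
Complete the square: (x - 7)² + (y - 1)² = 41 + 49 + 1 = 91
So (x - 7)² + (y - 1)² = 91.
Circle centered at (7, 1) with r² = 91.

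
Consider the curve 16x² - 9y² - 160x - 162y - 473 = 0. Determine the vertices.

16(x² - 10x) -9(y² + 18y) = 473
16(x - 5)² -9(y + 9)² = 473 + 400 - 729 = 144
Divide by 144: (x - 5)²/9 - (y + 9)²/16 = 1
Hyperbola, center (5, -9), transverse axis horizontal; a² = 9, b² = 16.
a = 3. Vertices at (h ± a, k).

(2, -9) and (8, -9)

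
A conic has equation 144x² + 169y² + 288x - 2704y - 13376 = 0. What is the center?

Group the x- and y-terms: 144(x² + 2x) + 169(y² - 16y) = 13376
Completing the square gives 144(x + 1)² + 169(y - 8)² = 13376 + 144 + 10816 = 24336.
Divide through by 24336 to get (x + 1)²/169 + (y - 8)²/144 = 1.
Ellipse with center (-1, 8).

(-1, 8)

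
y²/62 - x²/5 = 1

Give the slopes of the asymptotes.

√310/5 and -√310/5

Center (0, 0). The positive term is the y-term, so the transverse axis is vertical; a² = 62, b² = 5.
For a vertical hyperbola the asymptotes have slope ±a/b.
Here that is ±√62/√5 = ±√310/5.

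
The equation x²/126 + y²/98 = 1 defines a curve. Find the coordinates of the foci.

(0 - 2√7, 0) and (0 + 2√7, 0)

Center (0, 0). The larger denominator 126 sits under the x-term, so the major axis is horizontal; a² = 126, b² = 98.
c² = a² - b² = 126 - 98 = 28, so c = 2√7.
Foci lie on the horizontal axis through the center: (h ± c, k).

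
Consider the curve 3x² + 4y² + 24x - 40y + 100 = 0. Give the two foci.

3(x² + 8x) + 4(y² - 10y) = -100
Complete the square: 3(x + 4)² + 4(y - 5)² = -100 + 48 + 100 = 48
Divide by 48: (x + 4)²/16 + (y - 5)²/12 = 1
Ellipse, center (-4, 5), major axis horizontal; a² = 16, b² = 12.
c² = a² - b² = 16 - 12 = 4, so c = 2.
Foci lie on the horizontal axis through the center: (h ± c, k).

(-6, 5) and (-2, 5)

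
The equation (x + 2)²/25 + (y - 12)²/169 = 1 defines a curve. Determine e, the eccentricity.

Center (-2, 12). The larger denominator 169 sits under the y-term, so the major axis is vertical; a² = 169, b² = 25.
c² = a² - b² = 144, so c = 12.
e = c/a = 12/13.

e = 12/13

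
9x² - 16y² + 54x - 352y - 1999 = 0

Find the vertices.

Group: 9(x² + 6x) -16(y² + 22y) = 1999
Complete the square: 9(x + 3)² -16(y + 11)² = 1999 + 81 - 1936 = 144
Divide through by 144 to get (x + 3)²/16 - (y + 11)²/9 = 1.
Hyperbola, center (-3, -11), transverse axis horizontal; a² = 16, b² = 9.
a = 4. Vertices at (h ± a, k).

(-7, -11) and (1, -11)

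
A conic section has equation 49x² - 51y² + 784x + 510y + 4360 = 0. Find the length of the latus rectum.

Collect terms: 49(x² + 16x) -51(y² - 10y) = -4360
Complete the square: 49(x + 8)² -51(y - 5)² = -4360 + 3136 - 1275 = -2499
Dividing both sides by -2499: (y - 5)²/49 - (x + 8)²/51 = 1
Hyperbola, center (-8, 5), transverse axis vertical; a² = 49, b² = 51.
Latus rectum length = 2b²/a = 2·51/7 = 102/7.

102/7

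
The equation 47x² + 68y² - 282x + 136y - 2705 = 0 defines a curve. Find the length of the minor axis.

2√47

47(x² - 6x) + 68(y² + 2y) = 2705
Completing the square gives 47(x - 3)² + 68(y + 1)² = 2705 + 423 + 68 = 3196.
Dividing both sides by 3196: (x - 3)²/68 + (y + 1)²/47 = 1
Ellipse, center (3, -1), major axis horizontal; a² = 68, b² = 47.
b² = 47 so b = √47; the minor axis has length 2b = 2√47.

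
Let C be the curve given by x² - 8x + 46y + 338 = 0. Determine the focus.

(4, -37/2)

Only x is squared. Complete the square in x: (x - 4)² = -46(y + 7).
Vertex (4, -7); 4p = -46 so p = -23/2. Opens down.
Focus is p units from the vertex along the axis: (h, k + p).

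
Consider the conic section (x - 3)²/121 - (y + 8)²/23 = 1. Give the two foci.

Center (3, -8). The positive term is the x-term, so the transverse axis is horizontal; a² = 121, b² = 23.
c² = a² + b² = 121 + 23 = 144, so c = 12.
Foci lie on the horizontal axis through the center: (h ± c, k).

(-9, -8) and (15, -8)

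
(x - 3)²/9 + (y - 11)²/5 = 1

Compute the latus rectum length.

10/3

Center (3, 11). The larger denominator 9 sits under the x-term, so the major axis is horizontal; a² = 9, b² = 5.
Latus rectum length = 2b²/a = 2·5/3 = 10/3.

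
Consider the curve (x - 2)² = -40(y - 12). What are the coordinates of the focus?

Vertex (2, 12); 4p = -40 so p = -10. Opens down.
Focus is p units from the vertex along the axis: (h, k + p).

(2, 2)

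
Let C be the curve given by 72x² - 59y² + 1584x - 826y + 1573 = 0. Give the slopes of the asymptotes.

Group: 72(x² + 22x) -59(y² + 14y) = -1573
Complete the square: 72(x + 11)² -59(y + 7)² = -1573 + 8712 - 2891 = 4248
Dividing both sides by 4248: (x + 11)²/59 - (y + 7)²/72 = 1
Hyperbola, center (-11, -7), transverse axis horizontal; a² = 59, b² = 72.
For a horizontal hyperbola the asymptotes have slope ±b/a.
Here that is ±6√2/√59 = ±6√118/59.

6√118/59 and -6√118/59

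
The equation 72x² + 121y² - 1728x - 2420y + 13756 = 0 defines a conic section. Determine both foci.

(5, 10) and (19, 10)

Collect terms: 72(x² - 24x) + 121(y² - 20y) = -13756
Complete the square in x and y: 72(x - 12)² + 121(y - 10)² = -13756 + 10368 + 12100 = 8712
Divide by 8712: (x - 12)²/121 + (y - 10)²/72 = 1
Ellipse, center (12, 10), major axis horizontal; a² = 121, b² = 72.
c² = a² - b² = 121 - 72 = 49, so c = 7.
Foci lie on the horizontal axis through the center: (h ± c, k).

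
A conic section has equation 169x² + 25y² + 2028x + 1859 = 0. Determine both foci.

Group the x- and y-terms: 169(x² + 12x) + 25y² = -1859
Completing the square gives 169(x + 6)² + 25y² = -1859 + 6084 + 0 = 4225.
Divide through by 4225 to get (x + 6)²/25 + y²/169 = 1.
Ellipse, center (-6, 0), major axis vertical; a² = 169, b² = 25.
c² = a² - b² = 169 - 25 = 144, so c = 12.
Foci lie on the vertical axis through the center: (h, k ± c).

(-6, -12) and (-6, 12)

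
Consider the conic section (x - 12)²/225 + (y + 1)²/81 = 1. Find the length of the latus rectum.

Center (12, -1). The larger denominator 225 sits under the x-term, so the major axis is horizontal; a² = 225, b² = 81.
Latus rectum length = 2b²/a = 2·81/15 = 54/5.

54/5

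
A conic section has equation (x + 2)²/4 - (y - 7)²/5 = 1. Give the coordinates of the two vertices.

Center (-2, 7). The positive term is the x-term, so the transverse axis is horizontal; a² = 4, b² = 5.
a = 2. Vertices at (h ± a, k).

(-4, 7) and (0, 7)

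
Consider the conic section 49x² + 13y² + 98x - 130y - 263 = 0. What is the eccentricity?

49(x² + 2x) + 13(y² - 10y) = 263
Complete the square: 49(x + 1)² + 13(y - 5)² = 263 + 49 + 325 = 637
Divide by 637: (x + 1)²/13 + (y - 5)²/49 = 1
Ellipse, center (-1, 5), major axis vertical; a² = 49, b² = 13.
c² = a² - b² = 36, so c = 6.
e = c/a = 6/7.

e = 6/7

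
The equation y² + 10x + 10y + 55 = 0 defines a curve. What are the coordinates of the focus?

Only y is squared. Complete the square in y: (y + 5)² = -10(x + 3).
Vertex (-3, -5); 4p = -10 so p = -5/2. Opens left.
Focus is p units from the vertex along the axis: (h + p, k).

(-11/2, -5)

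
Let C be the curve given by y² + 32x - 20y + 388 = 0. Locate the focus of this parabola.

(-17, 10)

Only y is squared. Complete the square in y: (y - 10)² = -32(x + 9).
Vertex (-9, 10); 4p = -32 so p = -8. Opens left.
Focus is p units from the vertex along the axis: (h + p, k).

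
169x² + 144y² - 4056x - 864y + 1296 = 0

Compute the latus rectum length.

288/13

Collect terms: 169(x² - 24x) + 144(y² - 6y) = -1296
Complete the square: 169(x - 12)² + 144(y - 3)² = -1296 + 24336 + 1296 = 24336
Dividing both sides by 24336: (x - 12)²/144 + (y - 3)²/169 = 1
Ellipse, center (12, 3), major axis vertical; a² = 169, b² = 144.
Latus rectum length = 2b²/a = 2·144/13 = 288/13.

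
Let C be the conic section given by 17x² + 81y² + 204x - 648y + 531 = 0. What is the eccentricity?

e = 8/9

Group the x- and y-terms: 17(x² + 12x) + 81(y² - 8y) = -531
Completing the square gives 17(x + 6)² + 81(y - 4)² = -531 + 612 + 1296 = 1377.
Divide by 1377: (x + 6)²/81 + (y - 4)²/17 = 1
Ellipse, center (-6, 4), major axis horizontal; a² = 81, b² = 17.
c² = a² - b² = 64, so c = 8.
e = c/a = 8/9.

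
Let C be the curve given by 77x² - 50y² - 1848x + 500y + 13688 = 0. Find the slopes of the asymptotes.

Group the x- and y-terms: 77(x² - 24x) -50(y² - 10y) = -13688
Completing the square gives 77(x - 12)² -50(y - 5)² = -13688 + 11088 - 1250 = -3850.
Dividing both sides by -3850: (y - 5)²/77 - (x - 12)²/50 = 1
Hyperbola, center (12, 5), transverse axis vertical; a² = 77, b² = 50.
For a vertical hyperbola the asymptotes have slope ±a/b.
Here that is ±√77/5√2 = ±√154/10.

√154/10 and -√154/10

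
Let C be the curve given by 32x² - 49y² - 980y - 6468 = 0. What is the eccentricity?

e = 9/7

Group: 32x² -49(y² + 20y) = 6468
Completing the square gives 32x² -49(y + 10)² = 6468 + 0 - 4900 = 1568.
Dividing both sides by 1568: x²/49 - (y + 10)²/32 = 1
Hyperbola, center (0, -10), transverse axis horizontal; a² = 49, b² = 32.
c² = a² + b² = 81, so c = 9.
e = c/a = 9/7.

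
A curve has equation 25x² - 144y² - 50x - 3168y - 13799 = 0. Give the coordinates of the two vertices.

(1, -16) and (1, -6)

Collect terms: 25(x² - 2x) -144(y² + 22y) = 13799
Complete the square: 25(x - 1)² -144(y + 11)² = 13799 + 25 - 17424 = -3600
Dividing both sides by -3600: (y + 11)²/25 - (x - 1)²/144 = 1
Hyperbola, center (1, -11), transverse axis vertical; a² = 25, b² = 144.
a = 5. Vertices at (h, k ± a).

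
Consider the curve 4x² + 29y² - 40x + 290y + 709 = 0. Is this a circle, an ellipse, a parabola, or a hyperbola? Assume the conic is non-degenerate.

ellipse

No xy term. Coefficients of x² and y² are A = 4, C = 29.
A and C have the same sign but A ≠ C ⇒ ellipse.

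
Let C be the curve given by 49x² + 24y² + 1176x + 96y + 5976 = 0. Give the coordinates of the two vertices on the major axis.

49(x² + 24x) + 24(y² + 4y) = -5976
49(x + 12)² + 24(y + 2)² = -5976 + 7056 + 96 = 1176
Divide by 1176: (x + 12)²/24 + (y + 2)²/49 = 1
Ellipse, center (-12, -2), major axis vertical; a² = 49, b² = 24.
a = 7. Vertices at (h, k ± a).

(-12, -9) and (-12, 5)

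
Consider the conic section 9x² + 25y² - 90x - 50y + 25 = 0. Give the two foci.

9(x² - 10x) + 25(y² - 2y) = -25
Completing the square gives 9(x - 5)² + 25(y - 1)² = -25 + 225 + 25 = 225.
Divide through by 225 to get (x - 5)²/25 + (y - 1)²/9 = 1.
Ellipse, center (5, 1), major axis horizontal; a² = 25, b² = 9.
c² = a² - b² = 25 - 9 = 16, so c = 4.
Foci lie on the horizontal axis through the center: (h ± c, k).

(1, 1) and (9, 1)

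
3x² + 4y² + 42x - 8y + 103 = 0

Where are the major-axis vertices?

Collect terms: 3(x² + 14x) + 4(y² - 2y) = -103
Complete the square: 3(x + 7)² + 4(y - 1)² = -103 + 147 + 4 = 48
Divide through by 48 to get (x + 7)²/16 + (y - 1)²/12 = 1.
Ellipse, center (-7, 1), major axis horizontal; a² = 16, b² = 12.
a = 4. Vertices at (h ± a, k).

(-11, 1) and (-3, 1)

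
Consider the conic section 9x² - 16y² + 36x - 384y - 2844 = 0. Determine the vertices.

Rearranging, 9(x² + 4x) -16(y² + 24y) = 2844.
9(x + 2)² -16(y + 12)² = 2844 + 36 - 2304 = 576
Divide through by 576 to get (x + 2)²/64 - (y + 12)²/36 = 1.
Hyperbola, center (-2, -12), transverse axis horizontal; a² = 64, b² = 36.
a = 8. Vertices at (h ± a, k).

(-10, -12) and (6, -12)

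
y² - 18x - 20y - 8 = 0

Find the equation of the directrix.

Only y is squared. Complete the square in y: (y - 10)² = 18(x + 6).
Vertex (-6, 10); 4p = 18 so p = 9/2. Opens right.
Directrix is the vertical line x = h − p = -6 − (9/2) = -21/2.

x = -21/2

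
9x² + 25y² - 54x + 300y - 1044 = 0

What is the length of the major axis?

30

Rearranging, 9(x² - 6x) + 25(y² + 12y) = 1044.
Completing the square gives 9(x - 3)² + 25(y + 6)² = 1044 + 81 + 900 = 2025.
Divide through by 2025 to get (x - 3)²/225 + (y + 6)²/81 = 1.
Ellipse, center (3, -6), major axis horizontal; a² = 225, b² = 81.
a² = 225 so a = 15; the major axis has length 2a = 30.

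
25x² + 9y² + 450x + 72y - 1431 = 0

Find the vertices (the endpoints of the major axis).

(-9, -24) and (-9, 16)

Group: 25(x² + 18x) + 9(y² + 8y) = 1431
Complete the square: 25(x + 9)² + 9(y + 4)² = 1431 + 2025 + 144 = 3600
Dividing both sides by 3600: (x + 9)²/144 + (y + 4)²/400 = 1
Ellipse, center (-9, -4), major axis vertical; a² = 400, b² = 144.
a = 20. Vertices at (h, k ± a).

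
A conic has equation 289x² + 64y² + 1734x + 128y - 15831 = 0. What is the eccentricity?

Collect terms: 289(x² + 6x) + 64(y² + 2y) = 15831
289(x + 3)² + 64(y + 1)² = 15831 + 2601 + 64 = 18496
Divide through by 18496 to get (x + 3)²/64 + (y + 1)²/289 = 1.
Ellipse, center (-3, -1), major axis vertical; a² = 289, b² = 64.
c² = a² - b² = 225, so c = 15.
e = c/a = 15/17.

e = 15/17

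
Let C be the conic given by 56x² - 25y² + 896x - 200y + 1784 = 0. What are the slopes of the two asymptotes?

Collect terms: 56(x² + 16x) -25(y² + 8y) = -1784
Complete the square in x and y: 56(x + 8)² -25(y + 4)² = -1784 + 3584 - 400 = 1400
Dividing both sides by 1400: (x + 8)²/25 - (y + 4)²/56 = 1
Hyperbola, center (-8, -4), transverse axis horizontal; a² = 25, b² = 56.
For a horizontal hyperbola the asymptotes have slope ±b/a.
Here that is ±2√14/5.

2√14/5 and -2√14/5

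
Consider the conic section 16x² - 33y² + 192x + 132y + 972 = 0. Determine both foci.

(-6, -5) and (-6, 9)

Rearranging, 16(x² + 12x) -33(y² - 4y) = -972.
Complete the square in x and y: 16(x + 6)² -33(y - 2)² = -972 + 576 - 132 = -528
Dividing both sides by -528: (y - 2)²/16 - (x + 6)²/33 = 1
Hyperbola, center (-6, 2), transverse axis vertical; a² = 16, b² = 33.
c² = a² + b² = 16 + 33 = 49, so c = 7.
Foci lie on the vertical axis through the center: (h, k ± c).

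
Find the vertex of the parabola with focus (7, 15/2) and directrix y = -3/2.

The vertex is the midpoint between the focus and the directrix along the axis of symmetry.
Axis is vertical (directrix is horizontal). Vertex y-coordinate = (15/2 + (-3/2))/2 = 3; x-coordinate = 7.

(7, 3)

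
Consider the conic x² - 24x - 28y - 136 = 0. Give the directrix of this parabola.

y = -17

Only x is squared. Complete the square in x: (x - 12)² = 28(y + 10).
Vertex (12, -10); 4p = 28 so p = 7. Opens up.
Directrix is the horizontal line y = k − p = -10 − (7) = -17.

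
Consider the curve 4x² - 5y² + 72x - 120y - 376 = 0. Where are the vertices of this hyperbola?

(-9, -14) and (-9, -10)

Group: 4(x² + 18x) -5(y² + 24y) = 376
Complete the square in x and y: 4(x + 9)² -5(y + 12)² = 376 + 324 - 720 = -20
Divide by -20: (y + 12)²/4 - (x + 9)²/5 = 1
Hyperbola, center (-9, -12), transverse axis vertical; a² = 4, b² = 5.
a = 2. Vertices at (h, k ± a).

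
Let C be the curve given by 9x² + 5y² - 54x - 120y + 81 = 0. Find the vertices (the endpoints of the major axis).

(3, 0) and (3, 24)

Group the x- and y-terms: 9(x² - 6x) + 5(y² - 24y) = -81
9(x - 3)² + 5(y - 12)² = -81 + 81 + 720 = 720
Divide through by 720 to get (x - 3)²/80 + (y - 12)²/144 = 1.
Ellipse, center (3, 12), major axis vertical; a² = 144, b² = 80.
a = 12. Vertices at (h, k ± a).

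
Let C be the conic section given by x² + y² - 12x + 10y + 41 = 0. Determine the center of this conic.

(x² - 12x) + (y² + 10y) = -41
(x - 6)² + (y + 5)² = -41 + 36 + 25 = 20
So (x - 6)² + (y + 5)² = 20.
Circle centered at (6, -5) with r² = 20.

(6, -5)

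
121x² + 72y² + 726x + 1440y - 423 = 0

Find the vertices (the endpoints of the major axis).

Group: 121(x² + 6x) + 72(y² + 20y) = 423
Completing the square gives 121(x + 3)² + 72(y + 10)² = 423 + 1089 + 7200 = 8712.
Divide by 8712: (x + 3)²/72 + (y + 10)²/121 = 1
Ellipse, center (-3, -10), major axis vertical; a² = 121, b² = 72.
a = 11. Vertices at (h, k ± a).

(-3, -21) and (-3, 1)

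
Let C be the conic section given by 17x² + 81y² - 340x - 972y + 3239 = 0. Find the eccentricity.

e = 8/9

Group the x- and y-terms: 17(x² - 20x) + 81(y² - 12y) = -3239
17(x - 10)² + 81(y - 6)² = -3239 + 1700 + 2916 = 1377
Divide through by 1377 to get (x - 10)²/81 + (y - 6)²/17 = 1.
Ellipse, center (10, 6), major axis horizontal; a² = 81, b² = 17.
c² = a² - b² = 64, so c = 8.
e = c/a = 8/9.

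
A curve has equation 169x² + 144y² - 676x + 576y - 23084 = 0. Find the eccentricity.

e = 5/13

Group the x- and y-terms: 169(x² - 4x) + 144(y² + 4y) = 23084
169(x - 2)² + 144(y + 2)² = 23084 + 676 + 576 = 24336
Dividing both sides by 24336: (x - 2)²/144 + (y + 2)²/169 = 1
Ellipse, center (2, -2), major axis vertical; a² = 169, b² = 144.
c² = a² - b² = 25, so c = 5.
e = c/a = 5/13.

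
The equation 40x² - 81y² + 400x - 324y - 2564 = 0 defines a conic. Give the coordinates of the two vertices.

(-14, -2) and (4, -2)

Rearranging, 40(x² + 10x) -81(y² + 4y) = 2564.
Complete the square: 40(x + 5)² -81(y + 2)² = 2564 + 1000 - 324 = 3240
Divide by 3240: (x + 5)²/81 - (y + 2)²/40 = 1
Hyperbola, center (-5, -2), transverse axis horizontal; a² = 81, b² = 40.
a = 9. Vertices at (h ± a, k).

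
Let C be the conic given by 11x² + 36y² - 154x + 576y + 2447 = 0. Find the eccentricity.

e = 5/6

11(x² - 14x) + 36(y² + 16y) = -2447
Complete the square: 11(x - 7)² + 36(y + 8)² = -2447 + 539 + 2304 = 396
Dividing both sides by 396: (x - 7)²/36 + (y + 8)²/11 = 1
Ellipse, center (7, -8), major axis horizontal; a² = 36, b² = 11.
c² = a² - b² = 25, so c = 5.
e = c/a = 5/6.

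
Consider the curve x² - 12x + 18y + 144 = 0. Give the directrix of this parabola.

Only x is squared. Complete the square in x: (x - 6)² = -18(y + 6).
Vertex (6, -6); 4p = -18 so p = -9/2. Opens down.
Directrix is the horizontal line y = k − p = -6 − (-9/2) = -3/2.

y = -3/2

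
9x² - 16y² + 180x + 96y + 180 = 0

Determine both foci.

(-20, 3) and (0, 3)

Group: 9(x² + 20x) -16(y² - 6y) = -180
9(x + 10)² -16(y - 3)² = -180 + 900 - 144 = 576
Divide through by 576 to get (x + 10)²/64 - (y - 3)²/36 = 1.
Hyperbola, center (-10, 3), transverse axis horizontal; a² = 64, b² = 36.
c² = a² + b² = 64 + 36 = 100, so c = 10.
Foci lie on the horizontal axis through the center: (h ± c, k).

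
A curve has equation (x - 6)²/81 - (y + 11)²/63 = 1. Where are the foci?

(-6, -11) and (18, -11)

Center (6, -11). The positive term is the x-term, so the transverse axis is horizontal; a² = 81, b² = 63.
c² = a² + b² = 81 + 63 = 144, so c = 12.
Foci lie on the horizontal axis through the center: (h ± c, k).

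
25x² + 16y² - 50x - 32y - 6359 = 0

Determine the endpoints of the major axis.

(1, -19) and (1, 21)

Group the x- and y-terms: 25(x² - 2x) + 16(y² - 2y) = 6359
Completing the square gives 25(x - 1)² + 16(y - 1)² = 6359 + 25 + 16 = 6400.
Divide through by 6400 to get (x - 1)²/256 + (y - 1)²/400 = 1.
Ellipse, center (1, 1), major axis vertical; a² = 400, b² = 256.
a = 20. Vertices at (h, k ± a).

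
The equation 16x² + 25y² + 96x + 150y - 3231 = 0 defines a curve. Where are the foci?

Group the x- and y-terms: 16(x² + 6x) + 25(y² + 6y) = 3231
16(x + 3)² + 25(y + 3)² = 3231 + 144 + 225 = 3600
Dividing both sides by 3600: (x + 3)²/225 + (y + 3)²/144 = 1
Ellipse, center (-3, -3), major axis horizontal; a² = 225, b² = 144.
c² = a² - b² = 225 - 144 = 81, so c = 9.
Foci lie on the horizontal axis through the center: (h ± c, k).

(-12, -3) and (6, -3)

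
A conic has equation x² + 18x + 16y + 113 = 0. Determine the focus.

Only x is squared. Complete the square in x: (x + 9)² = -16(y + 2).
Vertex (-9, -2); 4p = -16 so p = -4. Opens down.
Focus is p units from the vertex along the axis: (h, k + p).

(-9, -6)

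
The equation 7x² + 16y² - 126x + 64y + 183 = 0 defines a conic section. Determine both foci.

Collect terms: 7(x² - 18x) + 16(y² + 4y) = -183
Complete the square: 7(x - 9)² + 16(y + 2)² = -183 + 567 + 64 = 448
Divide by 448: (x - 9)²/64 + (y + 2)²/28 = 1
Ellipse, center (9, -2), major axis horizontal; a² = 64, b² = 28.
c² = a² - b² = 64 - 28 = 36, so c = 6.
Foci lie on the horizontal axis through the center: (h ± c, k).

(3, -2) and (15, -2)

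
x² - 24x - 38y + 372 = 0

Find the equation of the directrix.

y = -7/2

Only x is squared. Complete the square in x: (x - 12)² = 38(y - 6).
Vertex (12, 6); 4p = 38 so p = 19/2. Opens up.
Directrix is the horizontal line y = k − p = 6 − (19/2) = -7/2.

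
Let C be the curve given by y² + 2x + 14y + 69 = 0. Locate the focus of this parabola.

(-21/2, -7)

Only y is squared. Complete the square in y: (y + 7)² = -2(x + 10).
Vertex (-10, -7); 4p = -2 so p = -1/2. Opens left.
Focus is p units from the vertex along the axis: (h + p, k).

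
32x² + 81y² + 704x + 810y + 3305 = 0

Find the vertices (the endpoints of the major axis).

Rearranging, 32(x² + 22x) + 81(y² + 10y) = -3305.
Complete the square: 32(x + 11)² + 81(y + 5)² = -3305 + 3872 + 2025 = 2592
Divide by 2592: (x + 11)²/81 + (y + 5)²/32 = 1
Ellipse, center (-11, -5), major axis horizontal; a² = 81, b² = 32.
a = 9. Vertices at (h ± a, k).

(-20, -5) and (-2, -5)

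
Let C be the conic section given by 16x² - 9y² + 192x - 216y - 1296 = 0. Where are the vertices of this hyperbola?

(-12, -12) and (0, -12)

Group: 16(x² + 12x) -9(y² + 24y) = 1296
Complete the square: 16(x + 6)² -9(y + 12)² = 1296 + 576 - 1296 = 576
Dividing both sides by 576: (x + 6)²/36 - (y + 12)²/64 = 1
Hyperbola, center (-6, -12), transverse axis horizontal; a² = 36, b² = 64.
a = 6. Vertices at (h ± a, k).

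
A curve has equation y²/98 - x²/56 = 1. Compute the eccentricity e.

Center (0, 0). The positive term is the y-term, so the transverse axis is vertical; a² = 98, b² = 56.
c² = a² + b² = 154, so c = √154.
e = c/a = √154/7√2 = √77/7.

e = √77/7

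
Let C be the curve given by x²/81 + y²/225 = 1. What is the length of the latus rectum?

Center (0, 0). The larger denominator 225 sits under the y-term, so the major axis is vertical; a² = 225, b² = 81.
Latus rectum length = 2b²/a = 2·81/15 = 54/5.

54/5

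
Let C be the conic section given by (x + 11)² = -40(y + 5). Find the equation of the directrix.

y = 5

Vertex (-11, -5); 4p = -40 so p = -10. Opens down.
Directrix is the horizontal line y = k − p = -5 − (-10) = 5.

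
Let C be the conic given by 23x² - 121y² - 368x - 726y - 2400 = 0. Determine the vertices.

Collect terms: 23(x² - 16x) -121(y² + 6y) = 2400
Complete the square in x and y: 23(x - 8)² -121(y + 3)² = 2400 + 1472 - 1089 = 2783
Dividing both sides by 2783: (x - 8)²/121 - (y + 3)²/23 = 1
Hyperbola, center (8, -3), transverse axis horizontal; a² = 121, b² = 23.
a = 11. Vertices at (h ± a, k).

(-3, -3) and (19, -3)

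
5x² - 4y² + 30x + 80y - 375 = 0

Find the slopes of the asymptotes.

√5/2 and -√5/2

Collect terms: 5(x² + 6x) -4(y² - 20y) = 375
Complete the square in x and y: 5(x + 3)² -4(y - 10)² = 375 + 45 - 400 = 20
Divide by 20: (x + 3)²/4 - (y - 10)²/5 = 1
Hyperbola, center (-3, 10), transverse axis horizontal; a² = 4, b² = 5.
For a horizontal hyperbola the asymptotes have slope ±b/a.
Here that is ±√5/2.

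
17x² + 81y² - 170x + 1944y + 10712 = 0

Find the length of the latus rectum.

34/9

Rearranging, 17(x² - 10x) + 81(y² + 24y) = -10712.
17(x - 5)² + 81(y + 12)² = -10712 + 425 + 11664 = 1377
Divide through by 1377 to get (x - 5)²/81 + (y + 12)²/17 = 1.
Ellipse, center (5, -12), major axis horizontal; a² = 81, b² = 17.
Latus rectum length = 2b²/a = 2·17/9 = 34/9.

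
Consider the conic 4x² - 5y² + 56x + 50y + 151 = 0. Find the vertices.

(-7, 1) and (-7, 9)

Group: 4(x² + 14x) -5(y² - 10y) = -151
Complete the square: 4(x + 7)² -5(y - 5)² = -151 + 196 - 125 = -80
Dividing both sides by -80: (y - 5)²/16 - (x + 7)²/20 = 1
Hyperbola, center (-7, 5), transverse axis vertical; a² = 16, b² = 20.
a = 4. Vertices at (h, k ± a).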